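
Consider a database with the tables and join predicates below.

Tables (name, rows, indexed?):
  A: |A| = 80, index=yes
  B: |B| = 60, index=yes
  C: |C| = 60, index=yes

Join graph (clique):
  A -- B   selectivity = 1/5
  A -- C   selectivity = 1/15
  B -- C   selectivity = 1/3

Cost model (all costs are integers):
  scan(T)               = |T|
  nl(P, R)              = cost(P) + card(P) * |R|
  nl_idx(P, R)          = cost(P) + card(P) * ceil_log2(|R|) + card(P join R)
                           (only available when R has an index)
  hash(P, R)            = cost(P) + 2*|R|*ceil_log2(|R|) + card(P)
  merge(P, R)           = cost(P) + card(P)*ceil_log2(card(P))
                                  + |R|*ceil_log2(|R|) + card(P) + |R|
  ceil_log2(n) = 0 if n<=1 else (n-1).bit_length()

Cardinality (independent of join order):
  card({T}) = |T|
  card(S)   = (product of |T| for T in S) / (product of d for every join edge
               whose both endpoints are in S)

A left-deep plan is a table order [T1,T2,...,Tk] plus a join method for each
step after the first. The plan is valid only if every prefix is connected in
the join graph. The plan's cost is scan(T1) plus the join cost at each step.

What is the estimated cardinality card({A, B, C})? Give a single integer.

Tables in S: A(80), B(60), C(60)
Edges inside S: A-B(d=5), A-C(d=15), B-C(d=3)
numerator = 80 * 60 * 60 = 288000
denominator = 5 * 15 * 3 = 225
card(S) = 288000 / 225 = 1280

1280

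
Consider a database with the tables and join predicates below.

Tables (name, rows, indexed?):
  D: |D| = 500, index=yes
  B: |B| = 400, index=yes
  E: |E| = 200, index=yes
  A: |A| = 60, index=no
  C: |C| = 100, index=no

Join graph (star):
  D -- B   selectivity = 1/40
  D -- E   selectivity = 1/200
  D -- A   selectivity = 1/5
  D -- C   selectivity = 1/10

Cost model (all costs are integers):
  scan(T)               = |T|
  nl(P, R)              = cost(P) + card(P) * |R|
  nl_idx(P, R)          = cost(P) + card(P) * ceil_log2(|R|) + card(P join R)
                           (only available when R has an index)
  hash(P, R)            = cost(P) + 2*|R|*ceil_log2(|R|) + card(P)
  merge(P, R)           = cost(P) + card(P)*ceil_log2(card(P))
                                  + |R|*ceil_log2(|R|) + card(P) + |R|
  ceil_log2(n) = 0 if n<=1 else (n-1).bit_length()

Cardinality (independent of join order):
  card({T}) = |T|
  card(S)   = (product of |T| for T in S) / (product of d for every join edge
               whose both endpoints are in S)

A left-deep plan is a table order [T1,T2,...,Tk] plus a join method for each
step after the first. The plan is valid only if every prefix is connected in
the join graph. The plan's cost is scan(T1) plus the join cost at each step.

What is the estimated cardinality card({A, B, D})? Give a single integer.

60000

Tables in S: A(60), B(400), D(500)
Edges inside S: D-B(d=40), D-A(d=5)
numerator = 60 * 400 * 500 = 12000000
denominator = 40 * 5 = 200
card(S) = 12000000 / 200 = 60000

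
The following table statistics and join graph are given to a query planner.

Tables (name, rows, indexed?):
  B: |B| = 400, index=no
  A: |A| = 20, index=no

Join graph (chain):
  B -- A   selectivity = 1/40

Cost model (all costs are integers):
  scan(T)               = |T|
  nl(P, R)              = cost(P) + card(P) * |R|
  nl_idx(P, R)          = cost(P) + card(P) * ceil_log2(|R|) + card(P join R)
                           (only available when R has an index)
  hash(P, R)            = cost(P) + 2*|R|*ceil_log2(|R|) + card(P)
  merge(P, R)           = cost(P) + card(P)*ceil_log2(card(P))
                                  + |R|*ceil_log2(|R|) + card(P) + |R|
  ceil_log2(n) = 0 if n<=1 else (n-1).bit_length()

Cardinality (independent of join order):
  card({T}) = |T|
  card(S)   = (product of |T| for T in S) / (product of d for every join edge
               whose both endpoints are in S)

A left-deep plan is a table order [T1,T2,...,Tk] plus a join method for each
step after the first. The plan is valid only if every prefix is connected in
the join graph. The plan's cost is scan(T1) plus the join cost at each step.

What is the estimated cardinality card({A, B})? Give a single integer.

Tables in S: A(20), B(400)
Edges inside S: B-A(d=40)
numerator = 20 * 400 = 8000
denominator = 40 = 40
card(S) = 8000 / 40 = 200

200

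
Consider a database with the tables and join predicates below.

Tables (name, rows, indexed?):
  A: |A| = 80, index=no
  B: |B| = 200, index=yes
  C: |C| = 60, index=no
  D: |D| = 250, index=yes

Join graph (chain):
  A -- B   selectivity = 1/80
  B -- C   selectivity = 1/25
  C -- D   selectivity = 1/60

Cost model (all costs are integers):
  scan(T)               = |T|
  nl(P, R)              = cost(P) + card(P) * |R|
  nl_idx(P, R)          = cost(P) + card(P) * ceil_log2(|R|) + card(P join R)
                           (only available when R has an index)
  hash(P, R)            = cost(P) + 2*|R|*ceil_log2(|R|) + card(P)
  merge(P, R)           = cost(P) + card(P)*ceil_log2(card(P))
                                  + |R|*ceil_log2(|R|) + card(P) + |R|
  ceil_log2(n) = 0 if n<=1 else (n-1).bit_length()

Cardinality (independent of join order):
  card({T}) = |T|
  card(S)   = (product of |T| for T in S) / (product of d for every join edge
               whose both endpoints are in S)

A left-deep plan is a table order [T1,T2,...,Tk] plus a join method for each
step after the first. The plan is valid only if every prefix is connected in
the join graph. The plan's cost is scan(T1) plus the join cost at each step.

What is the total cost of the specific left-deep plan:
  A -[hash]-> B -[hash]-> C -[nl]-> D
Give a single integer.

step 1: scan A: cost=80, card=80
step 2: join B via hash
    card(P join B) = 80*200/(80) = 200
    cost = 80 + 2*200*8 + 80 = 3360
step 3: join C via hash
    card(P join C) = 200*60/(25) = 480
    cost = 3360 + 2*60*6 + 200 = 4280
step 4: join D via nl
    card(P join D) = 480*250/(60) = 2000
    cost = 4280 + 480*250 = 124280

124280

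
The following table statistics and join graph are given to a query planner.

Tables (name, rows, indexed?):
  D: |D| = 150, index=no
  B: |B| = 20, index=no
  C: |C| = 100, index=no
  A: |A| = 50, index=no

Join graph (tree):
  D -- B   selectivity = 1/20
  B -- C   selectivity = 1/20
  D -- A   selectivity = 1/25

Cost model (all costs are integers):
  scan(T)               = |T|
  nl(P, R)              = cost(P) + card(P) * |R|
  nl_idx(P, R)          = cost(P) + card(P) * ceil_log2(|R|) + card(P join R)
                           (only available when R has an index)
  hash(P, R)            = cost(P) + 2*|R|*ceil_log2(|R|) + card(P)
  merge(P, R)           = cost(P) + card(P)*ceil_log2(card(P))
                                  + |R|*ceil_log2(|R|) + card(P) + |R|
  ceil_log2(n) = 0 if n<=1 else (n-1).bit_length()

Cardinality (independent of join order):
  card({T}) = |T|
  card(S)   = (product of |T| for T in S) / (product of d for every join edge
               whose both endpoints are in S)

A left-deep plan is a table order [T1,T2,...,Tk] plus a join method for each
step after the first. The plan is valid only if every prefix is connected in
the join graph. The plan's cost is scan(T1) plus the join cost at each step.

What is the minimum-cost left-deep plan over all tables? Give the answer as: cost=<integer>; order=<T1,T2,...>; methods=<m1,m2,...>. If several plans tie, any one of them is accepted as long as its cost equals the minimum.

cost=2950; order=D,B,A,C; methods=hash,hash,hash

Selinger DP (subsets sized 1..n):
  {D}: scan cost=150, card=150
  {B}: scan cost=20, card=20
  {C}: scan cost=100, card=100
  {A}: scan cost=50, card=50
  {BD}: card=150; try (B,hash)→500, (D,merge)→1490, (B,merge)→1620, (D,hash)→2440, (D,nl)→3020, (B,nl)→3150; best=500 via (B,hash)
  {AD}: card=300; try (A,hash)→900, (D,merge)→1750, (A,merge)→1850, (D,hash)→2500, (D,nl)→7550, (A,nl)→7650; best=900 via (A,hash)
  {BC}: card=100; try (B,hash)→400, (C,merge)→940, (B,merge)→1020, (C,hash)→1440, (C,nl)→2020, (B,nl)→2100; best=400 via (B,hash)
  {BCD}: card=750; try (C,hash)→2050, (D,merge)→2550, (C,merge)→2650, (D,hash)→2900, (D,nl)→15400, (C,nl)→15500; best=2050 via (C,hash)
  {ABD}: card=300; try (A,hash)→1250, (B,hash)→1400, (A,merge)→2200, (B,merge)→4020, (B,nl)→6900, (A,nl)→8000; best=1250 via (A,hash)
  {ABCD}: card=1500; try (C,hash)→2950, (A,hash)→3400, (C,merge)→5050, (A,merge)→10650, (C,nl)→31250, (A,nl)→39550; best=2950 via (C,hash)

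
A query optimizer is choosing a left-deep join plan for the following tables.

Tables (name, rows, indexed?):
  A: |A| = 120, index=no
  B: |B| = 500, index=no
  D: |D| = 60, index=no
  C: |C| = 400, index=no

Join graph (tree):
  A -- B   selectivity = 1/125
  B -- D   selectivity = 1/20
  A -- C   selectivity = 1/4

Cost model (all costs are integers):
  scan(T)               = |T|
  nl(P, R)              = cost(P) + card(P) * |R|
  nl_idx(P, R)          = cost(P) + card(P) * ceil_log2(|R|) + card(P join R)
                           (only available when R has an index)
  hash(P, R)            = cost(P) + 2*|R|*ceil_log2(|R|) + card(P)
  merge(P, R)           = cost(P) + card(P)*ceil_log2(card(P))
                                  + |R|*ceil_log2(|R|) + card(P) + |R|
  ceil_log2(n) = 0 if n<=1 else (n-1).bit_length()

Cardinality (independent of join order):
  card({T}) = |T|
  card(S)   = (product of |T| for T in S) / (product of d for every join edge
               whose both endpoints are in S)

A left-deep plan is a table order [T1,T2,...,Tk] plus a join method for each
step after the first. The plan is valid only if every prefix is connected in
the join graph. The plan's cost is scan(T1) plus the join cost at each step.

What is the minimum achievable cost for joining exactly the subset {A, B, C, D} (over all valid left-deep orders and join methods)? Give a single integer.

12520

Selinger DP over subsets of {A,B,C,D}:
  {A}: scan cost=120, card=120
  {B}: scan cost=500, card=500
  {D}: scan cost=60, card=60
  {C}: scan cost=400, card=400
  {AB}: card=480; try (A,hash)→2680, (B,merge)→6080, (A,merge)→6460, (B,hash)→9240, (B,nl)→60120, (A,nl)→60500; best=2680 via (A,hash)
  {AC}: card=12000; try (A,hash)→2480, (C,merge)→5080, (A,merge)→5360, (C,hash)→7440, (C,nl)→48120, (A,nl)→48400; best=2480 via (A,hash)
  {BD}: card=1500; try (D,hash)→1720, (B,merge)→5480, (D,merge)→5920, (B,hash)→9120, (B,nl)→30060, (D,nl)→30500; best=1720 via (D,hash)
  {ABD}: card=1440; try (D,hash)→3880, (A,hash)→4900, (D,merge)→7900, (A,merge)→20680, (D,nl)→31480, (A,nl)→181720; best=3880 via (D,hash)
  {ABC}: card=48000; try (C,hash)→10360, (C,merge)→11480, (B,hash)→23480, (B,merge)→187480, (C,nl)→194680, (B,nl)→6002480; best=10360 via (C,hash)
  {ABCD}: card=144000; try (C,hash)→12520, (C,merge)→25160, (D,hash)→59080, (C,nl)→579880, (D,merge)→826780, (D,nl)→2890360; best=12520 via (C,hash)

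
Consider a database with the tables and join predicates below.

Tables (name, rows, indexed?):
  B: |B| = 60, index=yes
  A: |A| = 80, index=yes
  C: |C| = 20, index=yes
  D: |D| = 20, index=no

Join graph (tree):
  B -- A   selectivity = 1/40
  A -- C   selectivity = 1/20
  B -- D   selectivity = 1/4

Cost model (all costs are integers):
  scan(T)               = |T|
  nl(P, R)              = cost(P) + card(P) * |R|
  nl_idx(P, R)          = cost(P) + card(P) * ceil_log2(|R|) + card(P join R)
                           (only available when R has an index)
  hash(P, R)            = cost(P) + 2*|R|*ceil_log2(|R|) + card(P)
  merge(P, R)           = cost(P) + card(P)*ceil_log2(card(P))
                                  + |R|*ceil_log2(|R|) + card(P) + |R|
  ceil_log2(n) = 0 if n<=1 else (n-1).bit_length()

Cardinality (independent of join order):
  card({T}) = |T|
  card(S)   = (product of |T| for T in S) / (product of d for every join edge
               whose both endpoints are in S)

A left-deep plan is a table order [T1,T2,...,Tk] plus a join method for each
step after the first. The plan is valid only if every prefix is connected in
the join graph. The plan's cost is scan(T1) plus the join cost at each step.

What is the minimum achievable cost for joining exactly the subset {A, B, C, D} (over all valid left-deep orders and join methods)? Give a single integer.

1160

Selinger DP over subsets of {A,B,C,D}:
  {B}: scan cost=60, card=60
  {A}: scan cost=80, card=80
  {C}: scan cost=20, card=20
  {D}: scan cost=20, card=20
  {AB}: card=120; try (A,nl_idx)→600, (B,nl_idx)→680, (B,hash)→880, (A,merge)→1120, (B,merge)→1140, (A,hash)→1240 …(+2); best=600 via (A,nl_idx)
  {BD}: card=300; try (D,hash)→320, (B,nl_idx)→440, (B,merge)→560, (D,merge)→600, (B,hash)→760, (B,nl)→1220 …(+1); best=320 via (D,hash)
  {AC}: card=80; try (A,nl_idx)→240, (C,hash)→360, (C,nl_idx)→560, (A,merge)→780, (C,merge)→840, (A,hash)→1160 …(+2); best=240 via (A,nl_idx)
  {ABC}: card=120; try (B,nl_idx)→840, (C,hash)→920, (B,hash)→1040, (B,merge)→1300, (C,nl_idx)→1320, (C,merge)→1680 …(+2); best=840 via (B,nl_idx)
  {ABD}: card=600; try (D,hash)→920, (D,merge)→1680, (A,hash)→1740, (D,nl)→3000, (A,nl_idx)→3020, (A,merge)→3960 …(+1); best=920 via (D,hash)
  {ABCD}: card=600; try (D,hash)→1160, (C,hash)→1720, (D,merge)→1920, (D,nl)→3240, (C,nl_idx)→4520, (C,merge)→7640 …(+1); best=1160 via (D,hash)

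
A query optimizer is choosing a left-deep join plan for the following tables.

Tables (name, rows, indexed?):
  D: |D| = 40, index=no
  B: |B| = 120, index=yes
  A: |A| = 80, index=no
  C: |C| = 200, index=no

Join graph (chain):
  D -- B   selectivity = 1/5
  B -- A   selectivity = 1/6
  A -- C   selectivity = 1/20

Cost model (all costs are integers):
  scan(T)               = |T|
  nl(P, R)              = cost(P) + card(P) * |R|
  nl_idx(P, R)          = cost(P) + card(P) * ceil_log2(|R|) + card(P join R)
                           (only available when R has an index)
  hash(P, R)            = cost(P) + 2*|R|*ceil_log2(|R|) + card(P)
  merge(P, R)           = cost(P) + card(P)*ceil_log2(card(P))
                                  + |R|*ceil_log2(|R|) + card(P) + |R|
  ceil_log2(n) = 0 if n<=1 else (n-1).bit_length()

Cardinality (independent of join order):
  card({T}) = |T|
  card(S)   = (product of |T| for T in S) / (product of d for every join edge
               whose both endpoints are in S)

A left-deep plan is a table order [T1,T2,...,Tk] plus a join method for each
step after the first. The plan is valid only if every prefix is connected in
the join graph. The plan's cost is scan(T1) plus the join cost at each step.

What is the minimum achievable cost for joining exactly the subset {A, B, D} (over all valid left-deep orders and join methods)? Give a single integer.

Selinger DP over subsets of {A,B,D}:
  {D}: scan cost=40, card=40
  {B}: scan cost=120, card=120
  {A}: scan cost=80, card=80
  {BD}: card=960; try (D,hash)→720, (B,merge)→1280, (B,nl_idx)→1280, (D,merge)→1360, (B,hash)→1760, (B,nl)→4840 …(+1); best=720 via (D,hash)
  {AB}: card=1600; try (A,hash)→1360, (B,merge)→1680, (A,merge)→1720, (B,hash)→1840, (B,nl_idx)→2240, (B,nl)→9680 …(+1); best=1360 via (A,hash)
  {ABD}: card=12800; try (A,hash)→2800, (D,hash)→3440, (A,merge)→11920, (D,merge)→20840, (D,nl)→65360, (A,nl)→77520; best=2800 via (A,hash)

2800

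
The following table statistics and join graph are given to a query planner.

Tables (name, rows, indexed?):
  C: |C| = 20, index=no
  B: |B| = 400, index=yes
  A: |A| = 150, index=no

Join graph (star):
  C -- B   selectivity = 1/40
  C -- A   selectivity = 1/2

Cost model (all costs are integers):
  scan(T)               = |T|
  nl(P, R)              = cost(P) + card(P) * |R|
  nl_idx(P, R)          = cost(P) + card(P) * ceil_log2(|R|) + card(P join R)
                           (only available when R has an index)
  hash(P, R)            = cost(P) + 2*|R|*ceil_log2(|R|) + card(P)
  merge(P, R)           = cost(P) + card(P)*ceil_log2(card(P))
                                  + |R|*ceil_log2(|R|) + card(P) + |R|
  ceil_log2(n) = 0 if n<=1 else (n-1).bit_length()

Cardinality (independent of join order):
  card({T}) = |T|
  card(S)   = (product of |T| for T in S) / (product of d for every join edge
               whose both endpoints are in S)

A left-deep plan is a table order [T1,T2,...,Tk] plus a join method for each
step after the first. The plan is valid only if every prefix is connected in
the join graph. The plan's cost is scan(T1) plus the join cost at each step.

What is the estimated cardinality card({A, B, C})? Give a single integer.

Tables in S: A(150), B(400), C(20)
Edges inside S: C-B(d=40), C-A(d=2)
numerator = 150 * 400 * 20 = 1200000
denominator = 40 * 2 = 80
card(S) = 1200000 / 80 = 15000

15000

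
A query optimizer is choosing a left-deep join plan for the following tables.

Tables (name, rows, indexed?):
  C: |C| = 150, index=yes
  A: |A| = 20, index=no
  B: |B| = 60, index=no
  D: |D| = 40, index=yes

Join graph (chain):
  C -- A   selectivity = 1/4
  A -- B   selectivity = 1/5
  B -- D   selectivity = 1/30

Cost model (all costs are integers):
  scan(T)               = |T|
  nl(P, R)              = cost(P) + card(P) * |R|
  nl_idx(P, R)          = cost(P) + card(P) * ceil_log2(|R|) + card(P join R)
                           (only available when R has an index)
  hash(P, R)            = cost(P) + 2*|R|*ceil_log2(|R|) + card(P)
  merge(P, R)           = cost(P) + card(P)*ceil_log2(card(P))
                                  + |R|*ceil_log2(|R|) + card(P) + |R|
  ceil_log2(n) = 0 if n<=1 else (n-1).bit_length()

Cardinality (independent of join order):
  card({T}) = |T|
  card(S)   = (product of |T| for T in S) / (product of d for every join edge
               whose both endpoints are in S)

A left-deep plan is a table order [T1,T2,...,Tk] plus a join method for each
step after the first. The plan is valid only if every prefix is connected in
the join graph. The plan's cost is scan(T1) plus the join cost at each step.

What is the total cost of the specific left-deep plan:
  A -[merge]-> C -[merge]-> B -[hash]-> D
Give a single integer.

19640

step 1: scan A: cost=20, card=20
step 2: join C via merge
    card(P join C) = 20*150/(4) = 750
    cost = 20 + 20*5 + 150*8 + 20 + 150 = 1490
step 3: join B via merge
    card(P join B) = 750*60/(5) = 9000
    cost = 1490 + 750*10 + 60*6 + 750 + 60 = 10160
step 4: join D via hash
    card(P join D) = 9000*40/(30) = 12000
    cost = 10160 + 2*40*6 + 9000 = 19640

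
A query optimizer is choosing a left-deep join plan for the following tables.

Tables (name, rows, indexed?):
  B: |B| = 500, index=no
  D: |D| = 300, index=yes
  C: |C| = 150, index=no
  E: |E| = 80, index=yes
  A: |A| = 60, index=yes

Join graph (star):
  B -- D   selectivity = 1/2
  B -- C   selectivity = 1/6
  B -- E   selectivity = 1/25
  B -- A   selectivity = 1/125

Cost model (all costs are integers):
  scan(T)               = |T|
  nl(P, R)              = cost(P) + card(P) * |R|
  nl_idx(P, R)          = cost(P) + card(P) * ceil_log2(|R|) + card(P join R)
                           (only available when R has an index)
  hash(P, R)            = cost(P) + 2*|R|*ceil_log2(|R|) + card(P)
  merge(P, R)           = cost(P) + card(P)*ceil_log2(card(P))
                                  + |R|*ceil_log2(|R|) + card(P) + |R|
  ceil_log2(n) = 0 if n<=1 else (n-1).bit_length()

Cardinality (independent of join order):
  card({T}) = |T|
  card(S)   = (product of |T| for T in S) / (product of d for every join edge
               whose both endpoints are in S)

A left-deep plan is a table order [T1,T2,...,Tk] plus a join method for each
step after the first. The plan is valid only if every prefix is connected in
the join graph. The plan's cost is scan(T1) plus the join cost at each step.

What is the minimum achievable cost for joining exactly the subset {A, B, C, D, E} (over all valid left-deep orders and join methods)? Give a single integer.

30848

Selinger DP over subsets of {A,B,C,D,E}:
  {B}: scan cost=500, card=500
  {D}: scan cost=300, card=300
  {C}: scan cost=150, card=150
  {E}: scan cost=80, card=80
  {A}: scan cost=60, card=60
  {BD}: card=75000; try (D,hash)→6400, (B,merge)→8300, (D,merge)→8500, (B,hash)→9600, (D,nl_idx)→80000, (B,nl)→150300 …(+1); best=6400 via (D,hash)
  {BC}: card=12500; try (C,hash)→3400, (B,merge)→6500, (C,merge)→6850, (B,hash)→9300, (B,nl)→75150, (C,nl)→75500; best=3400 via (C,hash)
  {BE}: card=1600; try (E,hash)→2120, (E,nl_idx)→5600, (B,merge)→5720, (E,merge)→6140, (B,hash)→9160, (B,nl)→40080 …(+1); best=2120 via (E,hash)
  {AB}: card=240; try (A,hash)→1720, (A,nl_idx)→3740, (B,merge)→5480, (A,merge)→5920, (B,hash)→9120, (B,nl)→30060 …(+1); best=1720 via (A,hash)
  {BCD}: card=1875000; try (D,hash)→21300, (C,hash)→83800, (D,merge)→193900, (C,merge)→1357750, (D,nl_idx)→1990900, (D,nl)→3753400 …(+1); best=21300 via (D,hash)
  {BDE}: card=240000; try (D,hash)→9120, (D,merge)→24320, (E,hash)→82520, (D,nl_idx)→256520, (D,nl)→482120, (E,nl_idx)→771400 …(+2); best=9120 via (D,hash)
  {ABD}: card=36000; try (D,merge)→6880, (D,hash)→7360, (D,nl_idx)→39880, (D,nl)→73720, (A,hash)→82120, (A,nl_idx)→492400 …(+2); best=6880 via (D,merge)
  {BCE}: card=40000; try (C,hash)→6120, (E,hash)→17020, (C,merge)→22670, (E,nl_idx)→130900, (E,merge)→191540, (C,nl)→242120 …(+1); best=6120 via (C,hash)
  {ABC}: card=6000; try (C,hash)→4360, (C,merge)→5230, (A,hash)→16620, (C,nl)→37720, (A,nl_idx)→84400, (A,merge)→191320 …(+1); best=4360 via (C,hash)
  {ABE}: card=768; try (E,hash)→3080, (E,nl_idx)→4168, (A,hash)→4440, (E,merge)→4520, (A,nl_idx)→12488, (E,nl)→20920 …(+2); best=3080 via (E,hash)
  {BCDE}: card=6000000; try (D,hash)→51520, (C,hash)→251520, (D,merge)→689120, (E,hash)→1897420, (C,merge)→4570470, (D,nl_idx)→6366120 …(+5); best=51520 via (D,hash)
  {ABCD}: card=900000; try (D,hash)→15760, (C,hash)→45280, (D,merge)→91360, (C,merge)→620230, (D,nl_idx)→958360, (D,nl)→1804360 …(+5); best=15760 via (D,hash)
  {ABDE}: card=115200; try (D,hash)→9248, (D,merge)→14528, (E,hash)→44000, (D,nl_idx)→125192, (D,nl)→233480, (A,hash)→249840 …(+6); best=9248 via (D,hash)
  {ABCE}: card=19200; try (C,hash)→6248, (E,hash)→11480, (C,merge)→12878, (A,hash)→46840, (E,nl_idx)→65560, (E,merge)→89000 …(+5); best=6248 via (C,hash)
  {ABCDE}: card=2880000; try (D,hash)→30848, (C,hash)→126848, (D,merge)→316448, (E,hash)→916880, (C,merge)→2084198, (D,nl_idx)→3059048 …(+9); best=30848 via (D,hash)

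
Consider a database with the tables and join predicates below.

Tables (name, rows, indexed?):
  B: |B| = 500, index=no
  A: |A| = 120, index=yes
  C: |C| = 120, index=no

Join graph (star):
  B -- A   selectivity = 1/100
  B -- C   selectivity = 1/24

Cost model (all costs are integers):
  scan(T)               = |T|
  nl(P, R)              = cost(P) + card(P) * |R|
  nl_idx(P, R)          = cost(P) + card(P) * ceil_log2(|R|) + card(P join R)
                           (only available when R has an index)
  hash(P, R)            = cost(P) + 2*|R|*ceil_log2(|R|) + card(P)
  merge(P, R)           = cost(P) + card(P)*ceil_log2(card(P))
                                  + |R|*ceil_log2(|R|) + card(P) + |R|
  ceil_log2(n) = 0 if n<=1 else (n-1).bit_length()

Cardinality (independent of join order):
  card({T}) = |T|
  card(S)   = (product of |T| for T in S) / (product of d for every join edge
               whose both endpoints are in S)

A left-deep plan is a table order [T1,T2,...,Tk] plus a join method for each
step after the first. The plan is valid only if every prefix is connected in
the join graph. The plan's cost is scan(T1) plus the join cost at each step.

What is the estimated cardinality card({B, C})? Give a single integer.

2500

Tables in S: B(500), C(120)
Edges inside S: B-C(d=24)
numerator = 500 * 120 = 60000
denominator = 24 = 24
card(S) = 60000 / 24 = 2500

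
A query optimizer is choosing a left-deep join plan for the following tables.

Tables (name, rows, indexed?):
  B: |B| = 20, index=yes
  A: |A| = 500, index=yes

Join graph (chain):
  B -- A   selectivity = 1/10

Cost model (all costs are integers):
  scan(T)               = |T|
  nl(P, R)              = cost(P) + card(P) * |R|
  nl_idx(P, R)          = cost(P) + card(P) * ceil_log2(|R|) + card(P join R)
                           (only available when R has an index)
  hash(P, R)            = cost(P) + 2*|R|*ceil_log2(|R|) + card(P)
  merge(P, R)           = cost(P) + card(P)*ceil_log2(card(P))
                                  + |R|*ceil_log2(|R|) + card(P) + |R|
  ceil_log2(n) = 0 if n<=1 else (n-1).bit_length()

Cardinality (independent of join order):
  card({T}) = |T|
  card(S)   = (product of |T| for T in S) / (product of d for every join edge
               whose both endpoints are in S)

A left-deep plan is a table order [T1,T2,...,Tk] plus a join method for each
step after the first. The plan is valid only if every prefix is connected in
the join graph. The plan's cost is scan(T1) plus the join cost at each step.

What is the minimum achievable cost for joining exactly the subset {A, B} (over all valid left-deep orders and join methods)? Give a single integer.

1200

Selinger DP over subsets of {A,B}:
  {B}: scan cost=20, card=20
  {A}: scan cost=500, card=500
  {AB}: card=1000; try (B,hash)→1200, (A,nl_idx)→1200, (B,nl_idx)→4000, (A,merge)→5140, (B,merge)→5620, (A,hash)→9040 …(+2); best=1200 via (B,hash)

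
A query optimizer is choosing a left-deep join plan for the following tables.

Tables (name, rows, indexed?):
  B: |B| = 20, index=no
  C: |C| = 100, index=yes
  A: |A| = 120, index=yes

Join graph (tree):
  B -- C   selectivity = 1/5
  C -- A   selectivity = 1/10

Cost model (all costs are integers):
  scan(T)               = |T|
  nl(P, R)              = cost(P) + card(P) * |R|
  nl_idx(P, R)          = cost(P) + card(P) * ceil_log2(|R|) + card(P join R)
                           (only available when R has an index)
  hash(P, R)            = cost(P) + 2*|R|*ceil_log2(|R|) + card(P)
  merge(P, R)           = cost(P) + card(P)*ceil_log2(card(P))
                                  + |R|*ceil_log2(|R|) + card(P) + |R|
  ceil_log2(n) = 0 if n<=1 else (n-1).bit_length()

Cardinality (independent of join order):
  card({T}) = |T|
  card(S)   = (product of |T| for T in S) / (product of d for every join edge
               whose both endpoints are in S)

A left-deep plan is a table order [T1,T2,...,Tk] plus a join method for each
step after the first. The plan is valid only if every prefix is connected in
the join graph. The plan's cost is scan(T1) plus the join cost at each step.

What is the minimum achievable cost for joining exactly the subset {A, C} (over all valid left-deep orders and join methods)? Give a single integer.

Selinger DP over subsets of {A,C}:
  {C}: scan cost=100, card=100
  {A}: scan cost=120, card=120
  {AC}: card=1200; try (C,hash)→1640, (A,merge)→1860, (C,merge)→1880, (A,hash)→1880, (A,nl_idx)→2000, (C,nl_idx)→2160 …(+2); best=1640 via (C,hash)

1640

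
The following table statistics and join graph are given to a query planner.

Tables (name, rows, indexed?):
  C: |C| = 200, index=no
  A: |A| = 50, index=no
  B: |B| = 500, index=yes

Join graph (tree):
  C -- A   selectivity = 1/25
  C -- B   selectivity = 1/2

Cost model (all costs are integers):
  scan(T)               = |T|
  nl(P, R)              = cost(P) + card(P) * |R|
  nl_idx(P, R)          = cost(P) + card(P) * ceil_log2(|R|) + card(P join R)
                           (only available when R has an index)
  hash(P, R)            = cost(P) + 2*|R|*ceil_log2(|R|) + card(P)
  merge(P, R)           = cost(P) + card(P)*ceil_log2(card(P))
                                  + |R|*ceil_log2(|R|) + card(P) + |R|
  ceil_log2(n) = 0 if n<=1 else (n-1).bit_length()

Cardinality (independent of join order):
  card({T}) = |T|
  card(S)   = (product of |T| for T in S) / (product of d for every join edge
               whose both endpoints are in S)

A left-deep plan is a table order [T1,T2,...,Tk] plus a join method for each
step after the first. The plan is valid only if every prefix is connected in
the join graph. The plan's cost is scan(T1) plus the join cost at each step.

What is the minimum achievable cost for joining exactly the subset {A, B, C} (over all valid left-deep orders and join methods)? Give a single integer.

10000

Selinger DP over subsets of {A,B,C}:
  {C}: scan cost=200, card=200
  {A}: scan cost=50, card=50
  {B}: scan cost=500, card=500
  {AC}: card=400; try (A,hash)→1000, (C,merge)→2200, (A,merge)→2350, (C,hash)→3300, (C,nl)→10050, (A,nl)→10200; best=1000 via (A,hash)
  {BC}: card=50000; try (C,hash)→4200, (B,merge)→7000, (C,merge)→7300, (B,hash)→9400, (B,nl_idx)→52000, (B,nl)→100200 …(+1); best=4200 via (C,hash)
  {ABC}: card=100000; try (B,merge)→10000, (B,hash)→10400, (A,hash)→54800, (B,nl_idx)→104600, (B,nl)→201000, (A,merge)→854550 …(+1); best=10000 via (B,merge)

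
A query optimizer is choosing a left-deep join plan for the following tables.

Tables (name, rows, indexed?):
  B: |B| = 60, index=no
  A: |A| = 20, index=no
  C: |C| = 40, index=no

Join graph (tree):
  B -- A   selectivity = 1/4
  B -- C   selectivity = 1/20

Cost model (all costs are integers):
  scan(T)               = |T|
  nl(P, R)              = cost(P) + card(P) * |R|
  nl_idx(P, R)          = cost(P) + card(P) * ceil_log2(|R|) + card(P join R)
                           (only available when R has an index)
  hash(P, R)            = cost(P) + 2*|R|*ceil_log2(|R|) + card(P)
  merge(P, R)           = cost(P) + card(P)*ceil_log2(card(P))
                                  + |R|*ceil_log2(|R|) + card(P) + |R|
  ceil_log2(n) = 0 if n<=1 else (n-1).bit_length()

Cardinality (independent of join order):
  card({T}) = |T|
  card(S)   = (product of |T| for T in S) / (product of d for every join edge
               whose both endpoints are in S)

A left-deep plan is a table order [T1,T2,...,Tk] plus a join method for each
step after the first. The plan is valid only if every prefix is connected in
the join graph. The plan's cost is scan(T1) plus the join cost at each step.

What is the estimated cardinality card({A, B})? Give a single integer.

300

Tables in S: A(20), B(60)
Edges inside S: B-A(d=4)
numerator = 20 * 60 = 1200
denominator = 4 = 4
card(S) = 1200 / 4 = 300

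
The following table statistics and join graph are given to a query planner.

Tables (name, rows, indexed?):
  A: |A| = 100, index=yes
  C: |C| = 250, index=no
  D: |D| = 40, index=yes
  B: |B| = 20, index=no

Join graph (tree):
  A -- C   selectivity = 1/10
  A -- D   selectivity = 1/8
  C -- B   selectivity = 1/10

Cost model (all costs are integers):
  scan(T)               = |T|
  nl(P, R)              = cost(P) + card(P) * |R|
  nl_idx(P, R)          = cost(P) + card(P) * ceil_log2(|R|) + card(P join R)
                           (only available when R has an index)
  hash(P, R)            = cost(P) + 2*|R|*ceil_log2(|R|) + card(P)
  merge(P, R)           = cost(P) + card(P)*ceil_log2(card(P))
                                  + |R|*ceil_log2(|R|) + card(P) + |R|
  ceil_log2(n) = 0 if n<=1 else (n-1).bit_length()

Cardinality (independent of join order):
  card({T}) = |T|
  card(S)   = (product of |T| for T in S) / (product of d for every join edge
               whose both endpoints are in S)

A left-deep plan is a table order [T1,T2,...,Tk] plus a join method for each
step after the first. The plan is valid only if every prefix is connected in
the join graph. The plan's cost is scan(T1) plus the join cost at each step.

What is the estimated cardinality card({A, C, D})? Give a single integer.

Tables in S: A(100), C(250), D(40)
Edges inside S: A-C(d=10), A-D(d=8)
numerator = 100 * 250 * 40 = 1000000
denominator = 10 * 8 = 80
card(S) = 1000000 / 80 = 12500

12500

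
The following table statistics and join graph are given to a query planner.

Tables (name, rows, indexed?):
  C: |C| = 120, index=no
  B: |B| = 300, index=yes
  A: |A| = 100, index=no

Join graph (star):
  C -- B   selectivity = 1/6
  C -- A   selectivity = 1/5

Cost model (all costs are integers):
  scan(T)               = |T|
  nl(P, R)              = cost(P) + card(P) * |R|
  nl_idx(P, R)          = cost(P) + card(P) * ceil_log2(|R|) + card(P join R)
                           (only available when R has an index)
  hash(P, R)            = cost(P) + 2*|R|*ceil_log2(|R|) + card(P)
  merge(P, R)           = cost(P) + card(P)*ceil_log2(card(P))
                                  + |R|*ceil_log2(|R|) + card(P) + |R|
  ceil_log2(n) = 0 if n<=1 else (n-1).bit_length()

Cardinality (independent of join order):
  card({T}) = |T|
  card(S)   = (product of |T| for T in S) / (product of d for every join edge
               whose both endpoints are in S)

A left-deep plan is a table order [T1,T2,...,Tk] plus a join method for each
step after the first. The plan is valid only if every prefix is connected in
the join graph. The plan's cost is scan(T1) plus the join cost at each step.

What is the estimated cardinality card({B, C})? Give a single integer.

Tables in S: B(300), C(120)
Edges inside S: C-B(d=6)
numerator = 300 * 120 = 36000
denominator = 6 = 6
card(S) = 36000 / 6 = 6000

6000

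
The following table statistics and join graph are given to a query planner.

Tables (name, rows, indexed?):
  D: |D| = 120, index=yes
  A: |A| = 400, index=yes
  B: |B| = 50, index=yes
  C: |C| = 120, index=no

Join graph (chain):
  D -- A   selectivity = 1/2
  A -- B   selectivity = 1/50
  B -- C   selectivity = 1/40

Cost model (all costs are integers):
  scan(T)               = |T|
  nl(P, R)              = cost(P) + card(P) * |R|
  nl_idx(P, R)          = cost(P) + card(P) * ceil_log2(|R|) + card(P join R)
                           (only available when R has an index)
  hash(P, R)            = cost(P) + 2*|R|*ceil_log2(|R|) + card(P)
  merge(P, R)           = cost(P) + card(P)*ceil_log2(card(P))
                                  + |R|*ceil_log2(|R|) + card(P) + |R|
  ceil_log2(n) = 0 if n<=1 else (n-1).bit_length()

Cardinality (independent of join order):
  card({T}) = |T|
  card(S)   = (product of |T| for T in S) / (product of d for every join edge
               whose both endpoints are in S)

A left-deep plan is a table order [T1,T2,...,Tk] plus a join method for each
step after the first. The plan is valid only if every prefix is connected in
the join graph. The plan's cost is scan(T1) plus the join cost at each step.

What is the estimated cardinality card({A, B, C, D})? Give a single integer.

Tables in S: A(400), B(50), C(120), D(120)
Edges inside S: D-A(d=2), A-B(d=50), B-C(d=40)
numerator = 400 * 50 * 120 * 120 = 288000000
denominator = 2 * 50 * 40 = 4000
card(S) = 288000000 / 4000 = 72000

72000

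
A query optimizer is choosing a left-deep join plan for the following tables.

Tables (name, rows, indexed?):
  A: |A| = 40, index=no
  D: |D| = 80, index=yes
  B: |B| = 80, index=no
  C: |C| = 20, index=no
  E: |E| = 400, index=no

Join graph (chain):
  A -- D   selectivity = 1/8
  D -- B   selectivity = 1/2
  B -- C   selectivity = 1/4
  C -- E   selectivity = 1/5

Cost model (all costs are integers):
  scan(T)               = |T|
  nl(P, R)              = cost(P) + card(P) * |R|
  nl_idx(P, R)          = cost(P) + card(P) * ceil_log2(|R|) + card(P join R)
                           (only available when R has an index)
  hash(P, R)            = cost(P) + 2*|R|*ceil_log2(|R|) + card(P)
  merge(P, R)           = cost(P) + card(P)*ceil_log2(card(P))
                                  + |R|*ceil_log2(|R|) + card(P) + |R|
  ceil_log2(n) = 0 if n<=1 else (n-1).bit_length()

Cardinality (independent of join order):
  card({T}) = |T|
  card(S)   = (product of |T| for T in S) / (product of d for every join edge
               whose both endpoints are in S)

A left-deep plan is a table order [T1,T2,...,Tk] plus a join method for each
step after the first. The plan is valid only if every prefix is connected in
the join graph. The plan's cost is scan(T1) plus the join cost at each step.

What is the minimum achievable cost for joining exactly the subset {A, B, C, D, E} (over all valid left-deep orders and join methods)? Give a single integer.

105560

Selinger DP over subsets of {A,B,C,D,E}:
  {A}: scan cost=40, card=40
  {D}: scan cost=80, card=80
  {B}: scan cost=80, card=80
  {C}: scan cost=20, card=20
  {E}: scan cost=400, card=400
  {AD}: card=400; try (A,hash)→640, (D,nl_idx)→720, (D,merge)→960, (A,merge)→1000, (D,hash)→1200, (D,nl)→3240 …(+1); best=640 via (A,hash)
  {BD}: card=3200; try (D,hash)→1280, (B,hash)→1280, (D,merge)→1360, (B,merge)→1360, (D,nl_idx)→3840, (D,nl)→6480 …(+1); best=1280 via (D,hash)
  {BC}: card=400; try (C,hash)→360, (B,merge)→780, (C,merge)→840, (B,hash)→1160, (B,nl)→1620, (C,nl)→1680; best=360 via (C,hash)
  {CE}: card=1600; try (C,hash)→1000, (E,merge)→4140, (C,merge)→4520, (E,hash)→7240, (E,nl)→8020, (C,nl)→8400; best=1000 via (C,hash)
  {ABD}: card=16000; try (B,hash)→2160, (A,hash)→4960, (B,merge)→5280, (B,nl)→32640, (A,merge)→43160, (A,nl)→129280; best=2160 via (B,hash)
  {BCD}: card=16000; try (D,hash)→1880, (C,hash)→4680, (D,merge)→5000, (D,nl_idx)→19160, (D,nl)→32360, (C,merge)→43000 …(+1); best=1880 via (D,hash)
  {BCE}: card=32000; try (B,hash)→3720, (E,hash)→7960, (E,merge)→8360, (B,merge)→20840, (B,nl)→129000, (E,nl)→160360; best=3720 via (B,hash)
  {ABCD}: card=80000; try (C,hash)→18360, (A,hash)→18360, (A,merge)→242160, (C,merge)→242280, (C,nl)→322160, (A,nl)→641880; best=18360 via (C,hash)
  {BCDE}: card=1280000; try (E,hash)→25080, (D,hash)→36840, (E,merge)→245880, (D,merge)→516360, (D,nl_idx)→1507720, (D,nl)→2563720 …(+1); best=25080 via (E,hash)
  {ABCDE}: card=6400000; try (E,hash)→105560, (A,hash)→1305560, (E,merge)→1462360, (A,merge)→28185360, (E,nl)→32018360, (A,nl)→51225080; best=105560 via (E,hash)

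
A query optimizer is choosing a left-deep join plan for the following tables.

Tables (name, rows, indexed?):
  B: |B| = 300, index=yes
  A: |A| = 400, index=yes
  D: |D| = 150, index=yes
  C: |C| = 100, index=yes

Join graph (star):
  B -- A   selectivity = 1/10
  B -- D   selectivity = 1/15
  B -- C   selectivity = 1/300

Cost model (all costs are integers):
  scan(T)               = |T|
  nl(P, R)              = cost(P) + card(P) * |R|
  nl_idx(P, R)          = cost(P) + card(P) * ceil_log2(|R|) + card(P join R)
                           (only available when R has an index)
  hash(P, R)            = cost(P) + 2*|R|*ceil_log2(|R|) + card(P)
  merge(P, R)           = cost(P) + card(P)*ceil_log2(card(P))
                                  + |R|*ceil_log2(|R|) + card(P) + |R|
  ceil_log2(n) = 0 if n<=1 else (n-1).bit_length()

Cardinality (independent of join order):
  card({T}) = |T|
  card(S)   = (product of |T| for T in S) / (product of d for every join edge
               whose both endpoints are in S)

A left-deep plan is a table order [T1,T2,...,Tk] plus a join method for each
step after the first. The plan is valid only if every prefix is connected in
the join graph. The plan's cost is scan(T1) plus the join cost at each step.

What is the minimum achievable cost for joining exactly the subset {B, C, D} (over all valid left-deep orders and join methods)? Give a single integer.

Selinger DP over subsets of {B,C,D}:
  {B}: scan cost=300, card=300
  {D}: scan cost=150, card=150
  {C}: scan cost=100, card=100
  {BD}: card=3000; try (D,hash)→3000, (B,merge)→4500, (B,nl_idx)→4500, (D,merge)→4650, (D,nl_idx)→5700, (B,hash)→5700 …(+2); best=3000 via (D,hash)
  {BC}: card=100; try (B,nl_idx)→1100, (C,hash)→2000, (C,nl_idx)→2500, (B,merge)→3900, (C,merge)→4100, (B,hash)→5600 …(+2); best=1100 via (B,nl_idx)
  {BCD}: card=1000; try (D,nl_idx)→2900, (D,merge)→3250, (D,hash)→3600, (C,hash)→7400, (D,nl)→16100, (C,nl_idx)→25000 …(+2); best=2900 via (D,nl_idx)

2900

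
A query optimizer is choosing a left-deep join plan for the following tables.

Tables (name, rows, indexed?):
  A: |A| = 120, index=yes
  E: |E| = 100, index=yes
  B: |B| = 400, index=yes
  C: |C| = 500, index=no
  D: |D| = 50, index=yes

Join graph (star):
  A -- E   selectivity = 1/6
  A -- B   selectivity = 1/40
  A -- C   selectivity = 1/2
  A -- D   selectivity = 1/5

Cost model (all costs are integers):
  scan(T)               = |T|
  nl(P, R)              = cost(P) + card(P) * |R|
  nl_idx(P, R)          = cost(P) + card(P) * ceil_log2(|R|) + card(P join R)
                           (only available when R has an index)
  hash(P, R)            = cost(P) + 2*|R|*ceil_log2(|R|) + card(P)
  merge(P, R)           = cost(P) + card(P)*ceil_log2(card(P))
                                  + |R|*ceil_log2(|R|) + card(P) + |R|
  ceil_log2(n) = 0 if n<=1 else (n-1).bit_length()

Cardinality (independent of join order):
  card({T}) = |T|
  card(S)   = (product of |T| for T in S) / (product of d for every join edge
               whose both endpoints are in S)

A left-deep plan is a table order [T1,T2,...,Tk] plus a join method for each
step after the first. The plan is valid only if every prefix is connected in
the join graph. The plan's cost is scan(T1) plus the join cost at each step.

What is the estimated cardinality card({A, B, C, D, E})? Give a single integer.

50000000

Tables in S: A(120), B(400), C(500), D(50), E(100)
Edges inside S: A-E(d=6), A-B(d=40), A-C(d=2), A-D(d=5)
numerator = 120 * 400 * 500 * 50 * 100 = 120000000000
denominator = 6 * 40 * 2 * 5 = 2400
card(S) = 120000000000 / 2400 = 50000000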